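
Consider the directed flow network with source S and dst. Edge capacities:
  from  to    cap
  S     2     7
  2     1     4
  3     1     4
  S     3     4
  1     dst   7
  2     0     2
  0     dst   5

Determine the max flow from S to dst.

Augment S→3→1→dst: bottleneck 4. Total 4.
Augment S→2→1→dst: bottleneck 3. Total 7.
Augment S→2→0→dst: bottleneck 2. Total 9.
No augmenting path remains in the residual graph.

9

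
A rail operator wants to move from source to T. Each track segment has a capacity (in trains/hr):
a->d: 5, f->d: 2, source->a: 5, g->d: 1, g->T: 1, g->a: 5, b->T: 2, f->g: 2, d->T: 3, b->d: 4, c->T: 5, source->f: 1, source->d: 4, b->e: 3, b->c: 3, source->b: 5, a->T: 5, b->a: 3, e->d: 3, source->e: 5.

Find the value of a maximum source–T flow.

14

Augment source->b->T: bottleneck 2. Total 2.
Augment source->a->T: bottleneck 5. Total 7.
Augment source->d->T: bottleneck 3. Total 10.
Augment source->b->c->T: bottleneck 3. Total 13.
Augment source->f->g->T: bottleneck 1. Total 14.
No augmenting path remains in the residual graph.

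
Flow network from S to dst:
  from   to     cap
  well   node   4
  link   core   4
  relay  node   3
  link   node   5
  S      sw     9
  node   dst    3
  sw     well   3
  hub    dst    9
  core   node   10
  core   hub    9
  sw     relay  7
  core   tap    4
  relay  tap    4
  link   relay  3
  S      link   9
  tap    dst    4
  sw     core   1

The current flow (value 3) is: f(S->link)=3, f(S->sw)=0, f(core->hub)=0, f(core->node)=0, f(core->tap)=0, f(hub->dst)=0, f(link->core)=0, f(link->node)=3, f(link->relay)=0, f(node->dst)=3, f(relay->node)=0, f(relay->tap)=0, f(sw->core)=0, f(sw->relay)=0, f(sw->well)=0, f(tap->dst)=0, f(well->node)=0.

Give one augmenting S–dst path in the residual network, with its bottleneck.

S->link->relay->tap->dst, bottleneck 3

Residual along S->link->relay->tap->dst: S->link: 6, link->relay: 3, relay->tap: 4, tap->dst: 4.
Bottleneck = min = 3.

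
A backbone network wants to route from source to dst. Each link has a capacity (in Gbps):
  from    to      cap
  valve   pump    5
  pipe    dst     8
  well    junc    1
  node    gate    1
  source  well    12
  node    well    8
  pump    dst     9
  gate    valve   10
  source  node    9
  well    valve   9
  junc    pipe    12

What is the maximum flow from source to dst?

Augment source->well->valve->pump->dst: bottleneck 5. Total 5.
Augment source->well->junc->pipe->dst: bottleneck 1. Total 6.
No augmenting path remains in the residual graph.

6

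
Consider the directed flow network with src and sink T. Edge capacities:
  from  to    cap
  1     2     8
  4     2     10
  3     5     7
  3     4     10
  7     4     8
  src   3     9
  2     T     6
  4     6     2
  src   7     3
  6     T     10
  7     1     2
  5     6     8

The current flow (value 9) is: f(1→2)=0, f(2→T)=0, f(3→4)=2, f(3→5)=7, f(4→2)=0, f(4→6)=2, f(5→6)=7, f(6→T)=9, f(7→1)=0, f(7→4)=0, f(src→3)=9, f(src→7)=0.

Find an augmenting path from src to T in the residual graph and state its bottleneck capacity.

src→7→4→2→T, bottleneck 3

Residual along src→7→4→2→T: src→7: 3, 7→4: 8, 4→2: 10, 2→T: 6.
Bottleneck = min = 3.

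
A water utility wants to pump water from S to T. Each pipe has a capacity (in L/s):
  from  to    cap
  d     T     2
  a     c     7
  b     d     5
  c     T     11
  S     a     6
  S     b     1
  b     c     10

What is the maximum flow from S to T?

Augment S->b->d->T: bottleneck 1. Total 1.
Augment S->a->c->T: bottleneck 6. Total 7.
No augmenting path remains in the residual graph.

7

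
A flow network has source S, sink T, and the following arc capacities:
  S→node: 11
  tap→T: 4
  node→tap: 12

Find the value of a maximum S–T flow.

Augment S→node→tap→T: bottleneck 4. Total 4.
No augmenting path remains in the residual graph.

4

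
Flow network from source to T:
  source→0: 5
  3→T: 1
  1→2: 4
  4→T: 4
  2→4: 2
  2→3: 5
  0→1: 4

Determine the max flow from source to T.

3

Augment source→0→1→2→3→T: bottleneck 1. Total 1.
Augment source→0→1→2→4→T: bottleneck 2. Total 3.
No augmenting path remains in the residual graph.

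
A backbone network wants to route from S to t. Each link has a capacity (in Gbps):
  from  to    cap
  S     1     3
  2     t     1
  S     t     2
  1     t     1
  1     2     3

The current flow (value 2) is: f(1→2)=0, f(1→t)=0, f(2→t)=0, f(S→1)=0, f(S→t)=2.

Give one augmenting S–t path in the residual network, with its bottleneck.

S→1→t, bottleneck 1

Residual along S→1→t: S→1: 3, 1→t: 1.
Bottleneck = min = 1.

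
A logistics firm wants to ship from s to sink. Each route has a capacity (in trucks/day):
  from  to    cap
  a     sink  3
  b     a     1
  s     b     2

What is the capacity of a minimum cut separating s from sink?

1

Max flow = 1 (via 1 augmenting path).
In the residual at optimum, the set reachable from s is {b, s}.
Cut edges: b->a (cap 1). Sum = 1.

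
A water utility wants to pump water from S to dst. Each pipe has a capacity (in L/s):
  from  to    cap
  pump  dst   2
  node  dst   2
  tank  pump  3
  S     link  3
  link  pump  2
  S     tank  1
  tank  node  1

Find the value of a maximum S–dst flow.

3

Augment S→link→pump→dst: bottleneck 2. Total 2.
Augment S→tank→node→dst: bottleneck 1. Total 3.
No augmenting path remains in the residual graph.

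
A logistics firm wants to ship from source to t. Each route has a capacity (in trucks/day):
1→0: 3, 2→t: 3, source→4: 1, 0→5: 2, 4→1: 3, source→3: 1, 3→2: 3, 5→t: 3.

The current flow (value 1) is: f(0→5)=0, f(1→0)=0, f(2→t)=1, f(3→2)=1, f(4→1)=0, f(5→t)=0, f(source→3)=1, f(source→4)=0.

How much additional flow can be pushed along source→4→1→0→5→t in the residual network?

Residual capacities along the path: source→4: 1, 4→1: 3, 1→0: 3, 0→5: 2, 5→t: 3.
Minimum is 1.

1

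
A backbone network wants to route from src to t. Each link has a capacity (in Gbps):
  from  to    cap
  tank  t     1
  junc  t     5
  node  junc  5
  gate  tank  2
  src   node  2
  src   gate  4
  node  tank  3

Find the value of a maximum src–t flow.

Augment src→node→junc→t: bottleneck 2. Total 2.
Augment src→gate→tank→t: bottleneck 1. Total 3.
No augmenting path remains in the residual graph.

3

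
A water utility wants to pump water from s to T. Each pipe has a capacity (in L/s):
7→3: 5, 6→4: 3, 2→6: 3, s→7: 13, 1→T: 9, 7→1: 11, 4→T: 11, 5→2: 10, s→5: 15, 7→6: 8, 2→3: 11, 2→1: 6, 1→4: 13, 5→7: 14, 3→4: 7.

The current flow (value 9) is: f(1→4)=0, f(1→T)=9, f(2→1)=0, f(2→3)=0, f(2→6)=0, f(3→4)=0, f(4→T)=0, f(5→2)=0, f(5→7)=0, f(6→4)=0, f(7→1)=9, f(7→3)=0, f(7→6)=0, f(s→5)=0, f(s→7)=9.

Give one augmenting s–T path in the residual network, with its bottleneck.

Residual along s→7→1→4→T: s→7: 4, 7→1: 2, 1→4: 13, 4→T: 11.
Bottleneck = min = 2.

s→7→1→4→T, bottleneck 2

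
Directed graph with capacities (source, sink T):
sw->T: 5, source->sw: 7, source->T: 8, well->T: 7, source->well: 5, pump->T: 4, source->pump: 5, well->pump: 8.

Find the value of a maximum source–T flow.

Augment source->T: bottleneck 8. Total 8.
Augment source->well->T: bottleneck 5. Total 13.
Augment source->pump->T: bottleneck 4. Total 17.
Augment source->sw->T: bottleneck 5. Total 22.
No augmenting path remains in the residual graph.

22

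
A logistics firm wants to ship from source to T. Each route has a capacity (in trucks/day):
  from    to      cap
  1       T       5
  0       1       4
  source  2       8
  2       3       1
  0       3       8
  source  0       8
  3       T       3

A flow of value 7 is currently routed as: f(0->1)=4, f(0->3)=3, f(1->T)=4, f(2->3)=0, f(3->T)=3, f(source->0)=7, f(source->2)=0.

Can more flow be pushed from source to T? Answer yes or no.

Residual reachable from source: {0, 2, 3, source}; T is not reachable.
Saturated cut: 0->1, 3->T with total capacity 7 = current flow value. Flow is maximum.

No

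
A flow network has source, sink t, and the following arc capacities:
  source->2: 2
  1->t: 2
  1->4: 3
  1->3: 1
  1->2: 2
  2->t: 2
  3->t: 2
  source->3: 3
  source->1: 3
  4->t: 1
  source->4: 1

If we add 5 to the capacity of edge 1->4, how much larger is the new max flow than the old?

Original max flow = 7.
Edge 1->4 does not cross the min cut (source side {1, 2, 3, 4, source}), so extra capacity there cannot help.
New max flow = 7. Increase = 0.

0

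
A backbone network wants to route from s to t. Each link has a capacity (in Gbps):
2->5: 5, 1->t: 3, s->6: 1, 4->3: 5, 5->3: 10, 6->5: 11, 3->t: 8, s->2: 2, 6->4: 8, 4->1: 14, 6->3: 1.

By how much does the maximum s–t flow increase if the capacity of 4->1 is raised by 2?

Original max flow = 3.
Edge 4->1 does not cross the min cut (source side {s}), so extra capacity there cannot help.
New max flow = 3. Increase = 0.

0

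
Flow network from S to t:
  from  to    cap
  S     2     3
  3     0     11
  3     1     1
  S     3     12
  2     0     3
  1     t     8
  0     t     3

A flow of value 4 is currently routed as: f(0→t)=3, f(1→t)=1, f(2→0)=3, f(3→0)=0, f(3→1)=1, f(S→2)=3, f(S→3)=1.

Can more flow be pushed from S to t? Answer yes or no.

Residual reachable from S: {0, 2, 3, S}; t is not reachable.
Saturated cut: 3→1, 0→t with total capacity 4 = current flow value. Flow is maximum.

No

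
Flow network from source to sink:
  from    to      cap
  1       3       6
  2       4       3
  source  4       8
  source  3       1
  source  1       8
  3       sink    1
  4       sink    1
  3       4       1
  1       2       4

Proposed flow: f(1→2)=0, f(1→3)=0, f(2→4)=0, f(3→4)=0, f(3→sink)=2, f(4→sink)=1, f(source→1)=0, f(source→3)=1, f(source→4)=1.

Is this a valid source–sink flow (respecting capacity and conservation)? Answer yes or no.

No

Capacity violated on 3→sink: flow 2 > capacity 1.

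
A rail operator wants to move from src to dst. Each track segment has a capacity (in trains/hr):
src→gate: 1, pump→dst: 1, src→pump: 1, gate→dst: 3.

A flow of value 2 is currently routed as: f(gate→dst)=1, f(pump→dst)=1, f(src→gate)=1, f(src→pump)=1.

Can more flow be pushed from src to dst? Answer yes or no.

No

Residual reachable from src: {src}; dst is not reachable.
Saturated cut: src→gate, src→pump with total capacity 2 = current flow value. Flow is maximum.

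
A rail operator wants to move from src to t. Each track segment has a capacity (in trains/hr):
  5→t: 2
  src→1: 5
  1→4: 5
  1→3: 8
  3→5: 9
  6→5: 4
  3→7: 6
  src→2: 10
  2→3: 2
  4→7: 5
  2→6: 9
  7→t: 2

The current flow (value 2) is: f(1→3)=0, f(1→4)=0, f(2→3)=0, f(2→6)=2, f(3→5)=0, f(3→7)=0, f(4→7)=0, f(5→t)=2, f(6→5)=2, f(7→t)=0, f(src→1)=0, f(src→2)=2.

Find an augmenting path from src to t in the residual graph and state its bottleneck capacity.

src→2→3→7→t, bottleneck 2

Residual along src→2→3→7→t: src→2: 8, 2→3: 2, 3→7: 6, 7→t: 2.
Bottleneck = min = 2.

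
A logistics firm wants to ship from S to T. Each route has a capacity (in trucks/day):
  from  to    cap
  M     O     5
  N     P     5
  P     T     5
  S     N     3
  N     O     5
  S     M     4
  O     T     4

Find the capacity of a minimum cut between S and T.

Max flow = 7 (via 2 augmenting paths).
In the residual at optimum, the set reachable from S is {S}.
Cut edges: S→N (cap 3), S→M (cap 4). Sum = 7.

7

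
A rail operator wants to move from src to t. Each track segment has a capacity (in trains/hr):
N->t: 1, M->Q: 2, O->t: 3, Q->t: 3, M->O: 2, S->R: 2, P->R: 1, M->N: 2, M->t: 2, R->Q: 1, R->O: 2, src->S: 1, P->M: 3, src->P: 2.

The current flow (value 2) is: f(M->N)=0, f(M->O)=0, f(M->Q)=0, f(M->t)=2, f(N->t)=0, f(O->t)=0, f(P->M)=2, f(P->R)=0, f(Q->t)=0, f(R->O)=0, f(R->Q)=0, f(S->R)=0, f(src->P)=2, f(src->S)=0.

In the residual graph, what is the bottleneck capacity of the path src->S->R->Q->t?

1

Residual capacities along the path: src->S: 1, S->R: 2, R->Q: 1, Q->t: 3.
Minimum is 1.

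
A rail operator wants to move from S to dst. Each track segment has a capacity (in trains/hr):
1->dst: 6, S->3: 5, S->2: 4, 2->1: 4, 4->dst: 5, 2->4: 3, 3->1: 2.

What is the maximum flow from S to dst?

Augment S->2->4->dst: bottleneck 3. Total 3.
Augment S->2->1->dst: bottleneck 1. Total 4.
Augment S->3->1->dst: bottleneck 2. Total 6.
No augmenting path remains in the residual graph.

6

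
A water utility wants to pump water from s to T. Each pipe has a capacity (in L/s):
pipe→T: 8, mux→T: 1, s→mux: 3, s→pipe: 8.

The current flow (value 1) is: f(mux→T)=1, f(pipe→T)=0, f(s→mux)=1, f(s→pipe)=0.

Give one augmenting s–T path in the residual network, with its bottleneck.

Residual along s→pipe→T: s→pipe: 8, pipe→T: 8.
Bottleneck = min = 8.

s→pipe→T, bottleneck 8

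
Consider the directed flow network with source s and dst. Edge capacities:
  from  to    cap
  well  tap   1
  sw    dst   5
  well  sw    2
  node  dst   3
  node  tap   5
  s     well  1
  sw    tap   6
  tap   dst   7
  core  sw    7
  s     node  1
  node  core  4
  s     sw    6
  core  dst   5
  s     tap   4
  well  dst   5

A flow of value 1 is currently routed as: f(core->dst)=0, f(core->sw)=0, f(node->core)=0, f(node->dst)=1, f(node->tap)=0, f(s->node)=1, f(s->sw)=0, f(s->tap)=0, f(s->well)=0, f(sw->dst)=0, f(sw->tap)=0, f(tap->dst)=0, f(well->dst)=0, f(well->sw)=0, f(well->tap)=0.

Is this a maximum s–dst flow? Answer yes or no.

Residual path s->well->dst has bottleneck 1 > 0.
Pushing 1 along it raises the flow to 2, so the given flow is not maximum.

No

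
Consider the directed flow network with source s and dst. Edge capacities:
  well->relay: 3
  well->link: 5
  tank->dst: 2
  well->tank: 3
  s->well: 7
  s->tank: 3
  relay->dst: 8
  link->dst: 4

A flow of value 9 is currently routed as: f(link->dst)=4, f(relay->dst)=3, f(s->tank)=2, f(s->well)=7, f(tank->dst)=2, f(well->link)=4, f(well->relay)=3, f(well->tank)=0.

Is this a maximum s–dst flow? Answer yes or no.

Residual reachable from s: {s, tank}; dst is not reachable.
Saturated cut: s->well, tank->dst with total capacity 9 = current flow value. Flow is maximum.

Yes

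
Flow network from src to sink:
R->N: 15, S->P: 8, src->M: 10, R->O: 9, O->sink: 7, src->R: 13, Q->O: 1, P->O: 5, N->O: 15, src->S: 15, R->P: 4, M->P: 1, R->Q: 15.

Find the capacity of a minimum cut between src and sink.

7

Max flow = 7 (via 1 augmenting path).
In the residual at optimum, the set reachable from src is {M, N, O, P, Q, R, S, src}.
Cut edges: O->sink (cap 7). Sum = 7.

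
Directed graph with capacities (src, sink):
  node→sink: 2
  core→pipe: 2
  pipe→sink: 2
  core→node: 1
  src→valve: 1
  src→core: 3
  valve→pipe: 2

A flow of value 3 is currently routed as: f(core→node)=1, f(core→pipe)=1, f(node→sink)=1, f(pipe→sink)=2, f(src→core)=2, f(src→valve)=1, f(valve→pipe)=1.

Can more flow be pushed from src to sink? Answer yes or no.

Residual reachable from src: {core, pipe, src, valve}; sink is not reachable.
Saturated cut: core→node, pipe→sink with total capacity 3 = current flow value. Flow is maximum.

No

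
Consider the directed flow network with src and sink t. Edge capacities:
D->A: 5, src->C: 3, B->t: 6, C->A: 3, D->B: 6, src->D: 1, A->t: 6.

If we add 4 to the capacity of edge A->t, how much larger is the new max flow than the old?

0

Original max flow = 4.
Edge A->t does not cross the min cut (source side {src}), so extra capacity there cannot help.
New max flow = 4. Increase = 0.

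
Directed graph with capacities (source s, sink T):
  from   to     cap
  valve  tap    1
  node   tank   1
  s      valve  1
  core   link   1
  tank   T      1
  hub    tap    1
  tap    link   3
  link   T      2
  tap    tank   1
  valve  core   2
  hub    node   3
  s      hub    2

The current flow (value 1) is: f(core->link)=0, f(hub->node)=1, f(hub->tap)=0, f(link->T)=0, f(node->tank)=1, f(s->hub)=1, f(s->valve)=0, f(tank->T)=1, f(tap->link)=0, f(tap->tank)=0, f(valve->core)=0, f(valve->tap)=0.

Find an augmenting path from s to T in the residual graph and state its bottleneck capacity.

s->hub->tap->link->T, bottleneck 1

Residual along s->hub->tap->link->T: s->hub: 1, hub->tap: 1, tap->link: 3, link->T: 2.
Bottleneck = min = 1.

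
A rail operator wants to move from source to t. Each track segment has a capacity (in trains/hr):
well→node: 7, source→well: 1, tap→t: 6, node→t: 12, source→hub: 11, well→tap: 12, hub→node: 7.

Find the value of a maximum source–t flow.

8

Augment source→well→tap→t: bottleneck 1. Total 1.
Augment source→hub→node→t: bottleneck 7. Total 8.
No augmenting path remains in the residual graph.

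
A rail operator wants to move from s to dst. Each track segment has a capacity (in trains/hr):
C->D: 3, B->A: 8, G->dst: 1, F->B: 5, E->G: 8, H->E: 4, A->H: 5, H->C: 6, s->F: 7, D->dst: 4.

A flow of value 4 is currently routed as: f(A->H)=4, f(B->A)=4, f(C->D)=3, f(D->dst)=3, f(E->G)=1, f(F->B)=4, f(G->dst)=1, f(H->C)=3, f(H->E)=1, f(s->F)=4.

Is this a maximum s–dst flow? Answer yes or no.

Residual reachable from s: {A, B, C, E, F, G, H, s}; dst is not reachable.
Saturated cut: C->D, G->dst with total capacity 4 = current flow value. Flow is maximum.

Yes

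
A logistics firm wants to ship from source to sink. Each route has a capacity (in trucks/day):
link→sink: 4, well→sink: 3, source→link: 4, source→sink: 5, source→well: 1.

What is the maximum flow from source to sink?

Augment source→sink: bottleneck 5. Total 5.
Augment source→link→sink: bottleneck 4. Total 9.
Augment source→well→sink: bottleneck 1. Total 10.
No augmenting path remains in the residual graph.

10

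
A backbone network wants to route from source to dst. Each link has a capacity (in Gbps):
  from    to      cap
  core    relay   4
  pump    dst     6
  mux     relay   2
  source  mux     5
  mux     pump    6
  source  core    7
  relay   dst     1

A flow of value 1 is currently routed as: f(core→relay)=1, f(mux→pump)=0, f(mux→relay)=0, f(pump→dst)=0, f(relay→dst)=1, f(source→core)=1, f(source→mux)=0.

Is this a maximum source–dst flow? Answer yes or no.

Residual path source→mux→pump→dst has bottleneck 5 > 0.
Pushing 5 along it raises the flow to 6, so the given flow is not maximum.

No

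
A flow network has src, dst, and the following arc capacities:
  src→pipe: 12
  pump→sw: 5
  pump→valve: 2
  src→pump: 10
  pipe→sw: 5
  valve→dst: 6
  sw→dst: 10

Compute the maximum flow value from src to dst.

Augment src→pipe→sw→dst: bottleneck 5. Total 5.
Augment src→pump→sw→dst: bottleneck 5. Total 10.
Augment src→pump→valve→dst: bottleneck 2. Total 12.
No augmenting path remains in the residual graph.

12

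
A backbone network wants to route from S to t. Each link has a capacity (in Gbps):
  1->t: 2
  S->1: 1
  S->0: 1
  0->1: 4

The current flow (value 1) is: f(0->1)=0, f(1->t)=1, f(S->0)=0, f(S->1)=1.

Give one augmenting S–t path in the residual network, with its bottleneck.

Residual along S->0->1->t: S->0: 1, 0->1: 4, 1->t: 1.
Bottleneck = min = 1.

S->0->1->t, bottleneck 1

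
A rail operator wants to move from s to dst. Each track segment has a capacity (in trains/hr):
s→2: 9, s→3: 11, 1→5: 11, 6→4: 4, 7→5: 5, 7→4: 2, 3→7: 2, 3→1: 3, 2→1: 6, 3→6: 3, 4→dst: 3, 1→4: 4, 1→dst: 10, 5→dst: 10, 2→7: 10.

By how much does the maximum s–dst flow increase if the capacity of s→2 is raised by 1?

0

Original max flow = 17.
Even with extra capacity on s→2, another cut of capacity 17 remains binding.
New max flow = 17. Increase = 0.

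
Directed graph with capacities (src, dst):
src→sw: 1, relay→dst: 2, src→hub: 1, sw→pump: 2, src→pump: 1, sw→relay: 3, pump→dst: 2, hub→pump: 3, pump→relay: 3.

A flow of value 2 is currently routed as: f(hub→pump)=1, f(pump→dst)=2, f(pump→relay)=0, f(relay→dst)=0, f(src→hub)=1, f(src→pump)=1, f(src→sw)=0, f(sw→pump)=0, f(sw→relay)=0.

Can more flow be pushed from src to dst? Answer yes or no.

Residual path src→sw→relay→dst has bottleneck 1 > 0.
Pushing 1 along it raises the flow to 3, so the given flow is not maximum.

Yes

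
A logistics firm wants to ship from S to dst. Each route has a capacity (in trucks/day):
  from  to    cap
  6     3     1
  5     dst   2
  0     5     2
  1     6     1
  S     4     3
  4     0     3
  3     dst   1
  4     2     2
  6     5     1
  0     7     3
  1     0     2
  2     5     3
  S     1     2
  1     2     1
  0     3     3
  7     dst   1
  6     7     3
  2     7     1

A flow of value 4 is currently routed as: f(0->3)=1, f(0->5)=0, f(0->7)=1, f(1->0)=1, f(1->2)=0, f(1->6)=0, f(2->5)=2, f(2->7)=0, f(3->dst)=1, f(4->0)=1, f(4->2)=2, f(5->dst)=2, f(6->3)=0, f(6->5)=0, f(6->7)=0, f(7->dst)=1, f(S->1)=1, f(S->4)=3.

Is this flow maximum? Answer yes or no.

Yes

Residual reachable from S: {0, 1, 2, 3, 4, 5, 6, 7, S}; dst is not reachable.
Saturated cut: 7->dst, 5->dst, 3->dst with total capacity 4 = current flow value. Flow is maximum.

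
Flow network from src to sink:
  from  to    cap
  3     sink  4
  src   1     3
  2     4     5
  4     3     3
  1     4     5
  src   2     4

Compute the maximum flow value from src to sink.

3

Augment src->2->4->3->sink: bottleneck 3. Total 3.
No augmenting path remains in the residual graph.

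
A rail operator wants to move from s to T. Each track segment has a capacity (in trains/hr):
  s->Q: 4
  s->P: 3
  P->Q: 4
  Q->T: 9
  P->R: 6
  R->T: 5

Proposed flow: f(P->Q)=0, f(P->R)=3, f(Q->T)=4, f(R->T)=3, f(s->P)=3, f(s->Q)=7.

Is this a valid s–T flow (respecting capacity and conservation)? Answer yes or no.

No

Capacity violated on s->Q: flow 7 > capacity 4.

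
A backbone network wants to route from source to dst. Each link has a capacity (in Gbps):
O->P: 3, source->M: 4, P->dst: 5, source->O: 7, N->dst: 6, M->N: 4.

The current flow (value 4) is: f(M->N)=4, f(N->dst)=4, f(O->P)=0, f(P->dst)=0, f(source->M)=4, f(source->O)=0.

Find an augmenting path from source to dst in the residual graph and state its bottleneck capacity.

Residual along source->O->P->dst: source->O: 7, O->P: 3, P->dst: 5.
Bottleneck = min = 3.

source->O->P->dst, bottleneck 3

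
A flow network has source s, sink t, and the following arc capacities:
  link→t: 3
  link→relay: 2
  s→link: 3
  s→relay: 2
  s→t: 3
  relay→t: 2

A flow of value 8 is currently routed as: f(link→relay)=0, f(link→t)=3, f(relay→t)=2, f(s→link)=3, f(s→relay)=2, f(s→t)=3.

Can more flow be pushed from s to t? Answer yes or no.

No

Residual reachable from s: {s}; t is not reachable.
Saturated cut: s→link, s→relay, s→t with total capacity 8 = current flow value. Flow is maximum.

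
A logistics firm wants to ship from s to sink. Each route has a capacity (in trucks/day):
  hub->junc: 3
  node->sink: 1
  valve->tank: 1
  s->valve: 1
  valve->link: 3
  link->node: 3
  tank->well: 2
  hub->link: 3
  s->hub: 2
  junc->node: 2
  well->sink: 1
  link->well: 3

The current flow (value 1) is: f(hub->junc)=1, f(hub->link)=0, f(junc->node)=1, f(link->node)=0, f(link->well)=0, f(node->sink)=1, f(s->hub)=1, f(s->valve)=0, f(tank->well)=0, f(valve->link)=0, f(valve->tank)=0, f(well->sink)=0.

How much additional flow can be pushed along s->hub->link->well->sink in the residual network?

1

Residual capacities along the path: s->hub: 1, hub->link: 3, link->well: 3, well->sink: 1.
Minimum is 1.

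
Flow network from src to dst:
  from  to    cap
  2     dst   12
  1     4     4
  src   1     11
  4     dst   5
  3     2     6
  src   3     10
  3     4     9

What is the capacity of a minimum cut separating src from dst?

11

Max flow = 11 (via 3 augmenting paths).
In the residual at optimum, the set reachable from src is {1, 3, 4, src}.
Cut edges: 3→2 (cap 6), 4→dst (cap 5). Sum = 11.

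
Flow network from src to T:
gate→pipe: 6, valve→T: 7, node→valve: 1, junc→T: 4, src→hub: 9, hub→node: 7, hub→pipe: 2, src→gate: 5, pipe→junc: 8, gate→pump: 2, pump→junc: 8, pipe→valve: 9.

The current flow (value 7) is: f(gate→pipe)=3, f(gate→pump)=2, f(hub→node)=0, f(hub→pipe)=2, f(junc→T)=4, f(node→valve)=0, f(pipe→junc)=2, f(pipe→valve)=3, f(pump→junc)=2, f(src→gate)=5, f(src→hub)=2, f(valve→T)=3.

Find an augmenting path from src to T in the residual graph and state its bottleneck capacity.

src→hub→node→valve→T, bottleneck 1

Residual along src→hub→node→valve→T: src→hub: 7, hub→node: 7, node→valve: 1, valve→T: 4.
Bottleneck = min = 1.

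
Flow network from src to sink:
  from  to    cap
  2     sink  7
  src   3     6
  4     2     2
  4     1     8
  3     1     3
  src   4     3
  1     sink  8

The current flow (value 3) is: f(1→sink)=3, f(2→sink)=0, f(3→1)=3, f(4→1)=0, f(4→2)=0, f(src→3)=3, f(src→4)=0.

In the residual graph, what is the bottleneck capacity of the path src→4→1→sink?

Residual capacities along the path: src→4: 3, 4→1: 8, 1→sink: 5.
Minimum is 3.

3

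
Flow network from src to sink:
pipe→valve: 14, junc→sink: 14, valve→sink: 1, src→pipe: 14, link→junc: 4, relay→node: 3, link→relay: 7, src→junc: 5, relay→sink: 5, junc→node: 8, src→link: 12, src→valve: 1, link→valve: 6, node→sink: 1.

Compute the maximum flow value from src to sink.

Augment src→junc→sink: bottleneck 5. Total 5.
Augment src→valve→sink: bottleneck 1. Total 6.
Augment src→link→junc→sink: bottleneck 4. Total 10.
Augment src→link→relay→sink: bottleneck 5. Total 15.
Augment src→link→relay→node→sink: bottleneck 1. Total 16.
No augmenting path remains in the residual graph.

16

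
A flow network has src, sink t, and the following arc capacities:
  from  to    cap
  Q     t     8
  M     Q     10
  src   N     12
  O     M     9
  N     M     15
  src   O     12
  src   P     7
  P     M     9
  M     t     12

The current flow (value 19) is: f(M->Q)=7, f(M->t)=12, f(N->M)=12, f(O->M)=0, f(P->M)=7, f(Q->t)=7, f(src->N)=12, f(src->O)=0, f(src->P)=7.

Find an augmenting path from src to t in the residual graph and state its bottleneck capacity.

Residual along src->O->M->Q->t: src->O: 12, O->M: 9, M->Q: 3, Q->t: 1.
Bottleneck = min = 1.

src->O->M->Q->t, bottleneck 1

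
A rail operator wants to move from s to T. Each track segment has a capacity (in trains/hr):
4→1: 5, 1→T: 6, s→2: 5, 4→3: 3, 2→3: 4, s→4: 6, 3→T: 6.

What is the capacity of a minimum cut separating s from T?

Max flow = 10 (via 3 augmenting paths).
In the residual at optimum, the set reachable from s is {2, s}.
Cut edges: s→4 (cap 6), 2→3 (cap 4). Sum = 10.

10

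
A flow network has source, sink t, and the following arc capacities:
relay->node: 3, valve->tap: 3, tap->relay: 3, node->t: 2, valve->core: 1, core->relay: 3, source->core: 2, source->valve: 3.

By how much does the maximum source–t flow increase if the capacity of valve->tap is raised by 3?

0

Original max flow = 2.
Edge valve->tap does not cross the min cut (source side {core, node, relay, source, tap, valve}), so extra capacity there cannot help.
New max flow = 2. Increase = 0.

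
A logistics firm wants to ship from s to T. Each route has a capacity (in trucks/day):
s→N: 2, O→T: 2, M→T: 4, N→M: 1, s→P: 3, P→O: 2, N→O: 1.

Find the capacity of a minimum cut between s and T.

Max flow = 3 (via 3 augmenting paths).
In the residual at optimum, the set reachable from s is {N, O, P, s}.
Cut edges: N→M (cap 1), O→T (cap 2). Sum = 3.

3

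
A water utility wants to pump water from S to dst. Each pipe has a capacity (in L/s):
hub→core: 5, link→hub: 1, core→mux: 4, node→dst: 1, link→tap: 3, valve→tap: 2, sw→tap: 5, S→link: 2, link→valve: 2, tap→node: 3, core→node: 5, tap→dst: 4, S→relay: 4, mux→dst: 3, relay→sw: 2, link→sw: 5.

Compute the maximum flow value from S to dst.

4

Augment S→link→tap→dst: bottleneck 2. Total 2.
Augment S→relay→sw→tap→dst: bottleneck 2. Total 4.
No augmenting path remains in the residual graph.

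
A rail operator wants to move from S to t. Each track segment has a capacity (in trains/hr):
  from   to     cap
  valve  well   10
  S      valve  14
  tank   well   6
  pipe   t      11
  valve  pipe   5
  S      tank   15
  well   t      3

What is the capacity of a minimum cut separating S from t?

Max flow = 8 (via 2 augmenting paths).
In the residual at optimum, the set reachable from S is {S, tank, valve, well}.
Cut edges: valve->pipe (cap 5), well->t (cap 3). Sum = 8.

8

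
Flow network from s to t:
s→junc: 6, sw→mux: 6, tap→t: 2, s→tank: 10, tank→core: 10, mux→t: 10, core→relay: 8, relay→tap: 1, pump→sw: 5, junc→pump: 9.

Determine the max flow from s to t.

6

Augment s→junc→pump→sw→mux→t: bottleneck 5. Total 5.
Augment s→tank→core→relay→tap→t: bottleneck 1. Total 6.
No augmenting path remains in the residual graph.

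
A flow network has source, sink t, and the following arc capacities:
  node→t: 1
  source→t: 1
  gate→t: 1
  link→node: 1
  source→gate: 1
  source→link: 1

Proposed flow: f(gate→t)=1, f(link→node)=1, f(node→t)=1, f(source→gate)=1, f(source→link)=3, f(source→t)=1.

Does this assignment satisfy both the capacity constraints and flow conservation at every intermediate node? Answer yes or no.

No

Capacity violated on source→link: flow 3 > capacity 1.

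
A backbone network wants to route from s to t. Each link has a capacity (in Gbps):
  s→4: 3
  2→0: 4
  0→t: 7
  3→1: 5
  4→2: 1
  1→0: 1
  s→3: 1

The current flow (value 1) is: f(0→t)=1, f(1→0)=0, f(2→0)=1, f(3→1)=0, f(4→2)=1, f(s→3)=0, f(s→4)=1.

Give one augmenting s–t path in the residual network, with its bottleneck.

s→3→1→0→t, bottleneck 1

Residual along s→3→1→0→t: s→3: 1, 3→1: 5, 1→0: 1, 0→t: 6.
Bottleneck = min = 1.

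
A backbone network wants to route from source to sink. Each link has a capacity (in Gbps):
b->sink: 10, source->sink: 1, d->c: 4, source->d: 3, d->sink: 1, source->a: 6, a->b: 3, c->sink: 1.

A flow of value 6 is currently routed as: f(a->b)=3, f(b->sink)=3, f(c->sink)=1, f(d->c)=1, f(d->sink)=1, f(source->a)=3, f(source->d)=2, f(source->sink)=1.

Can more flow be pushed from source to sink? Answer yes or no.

Residual reachable from source: {a, c, d, source}; sink is not reachable.
Saturated cut: source->sink, a->b, d->sink, c->sink with total capacity 6 = current flow value. Flow is maximum.

No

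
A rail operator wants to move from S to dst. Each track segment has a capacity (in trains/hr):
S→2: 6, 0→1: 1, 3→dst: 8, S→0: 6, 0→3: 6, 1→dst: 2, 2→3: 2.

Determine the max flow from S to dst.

Augment S→2→3→dst: bottleneck 2. Total 2.
Augment S→0→3→dst: bottleneck 6. Total 8.
No augmenting path remains in the residual graph.

8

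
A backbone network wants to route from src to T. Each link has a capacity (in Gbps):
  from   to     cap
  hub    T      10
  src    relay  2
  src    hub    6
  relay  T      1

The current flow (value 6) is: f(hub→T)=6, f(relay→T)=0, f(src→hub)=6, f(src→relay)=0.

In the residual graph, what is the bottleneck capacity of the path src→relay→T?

1

Residual capacities along the path: src→relay: 2, relay→T: 1.
Minimum is 1.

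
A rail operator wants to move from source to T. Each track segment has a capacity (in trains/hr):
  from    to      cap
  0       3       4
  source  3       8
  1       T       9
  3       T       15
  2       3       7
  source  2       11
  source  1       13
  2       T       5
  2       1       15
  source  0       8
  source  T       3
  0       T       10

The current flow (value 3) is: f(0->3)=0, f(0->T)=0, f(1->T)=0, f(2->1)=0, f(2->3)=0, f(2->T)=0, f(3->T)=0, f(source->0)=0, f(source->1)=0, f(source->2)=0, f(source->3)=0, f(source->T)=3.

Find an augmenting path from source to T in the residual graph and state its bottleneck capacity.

source->0->T, bottleneck 8

Residual along source->0->T: source->0: 8, 0->T: 10.
Bottleneck = min = 8.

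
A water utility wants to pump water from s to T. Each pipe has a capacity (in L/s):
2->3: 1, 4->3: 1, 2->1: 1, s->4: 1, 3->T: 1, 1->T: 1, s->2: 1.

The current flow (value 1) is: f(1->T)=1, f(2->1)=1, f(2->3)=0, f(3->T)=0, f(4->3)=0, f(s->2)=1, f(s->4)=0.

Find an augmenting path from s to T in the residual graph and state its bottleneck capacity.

s->4->3->T, bottleneck 1

Residual along s->4->3->T: s->4: 1, 4->3: 1, 3->T: 1.
Bottleneck = min = 1.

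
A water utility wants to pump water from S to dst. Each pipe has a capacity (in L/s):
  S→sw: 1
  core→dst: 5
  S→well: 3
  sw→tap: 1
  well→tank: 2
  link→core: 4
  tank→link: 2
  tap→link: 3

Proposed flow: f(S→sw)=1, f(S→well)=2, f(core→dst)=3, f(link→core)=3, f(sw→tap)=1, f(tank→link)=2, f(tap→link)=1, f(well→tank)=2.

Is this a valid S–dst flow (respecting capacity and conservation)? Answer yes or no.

Yes

Every edge has 0 ≤ f(e) ≤ cap(e).
At each intermediate node, inflow equals outflow.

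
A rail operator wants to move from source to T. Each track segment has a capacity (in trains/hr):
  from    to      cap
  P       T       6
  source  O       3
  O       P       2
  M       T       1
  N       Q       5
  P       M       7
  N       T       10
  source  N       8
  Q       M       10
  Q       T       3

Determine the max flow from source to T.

10

Augment source->N->T: bottleneck 8. Total 8.
Augment source->O->P->T: bottleneck 2. Total 10.
No augmenting path remains in the residual graph.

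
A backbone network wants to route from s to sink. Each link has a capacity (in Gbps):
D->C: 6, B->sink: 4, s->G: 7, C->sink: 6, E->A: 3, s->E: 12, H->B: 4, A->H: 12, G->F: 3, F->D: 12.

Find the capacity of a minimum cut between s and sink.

Max flow = 6 (via 2 augmenting paths).
In the residual at optimum, the set reachable from s is {E, G, s}.
Cut edges: E->A (cap 3), G->F (cap 3). Sum = 6.

6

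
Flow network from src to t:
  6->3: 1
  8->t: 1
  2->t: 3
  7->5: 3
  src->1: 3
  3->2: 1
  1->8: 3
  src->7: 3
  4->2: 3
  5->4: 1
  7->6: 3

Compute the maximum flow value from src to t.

3

Augment src->1->8->t: bottleneck 1. Total 1.
Augment src->7->5->4->2->t: bottleneck 1. Total 2.
Augment src->7->6->3->2->t: bottleneck 1. Total 3.
No augmenting path remains in the residual graph.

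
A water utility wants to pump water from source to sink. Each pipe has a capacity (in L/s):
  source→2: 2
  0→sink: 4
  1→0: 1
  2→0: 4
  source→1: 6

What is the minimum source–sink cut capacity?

3

Max flow = 3 (via 2 augmenting paths).
In the residual at optimum, the set reachable from source is {1, source}.
Cut edges: source→2 (cap 2), 1→0 (cap 1). Sum = 3.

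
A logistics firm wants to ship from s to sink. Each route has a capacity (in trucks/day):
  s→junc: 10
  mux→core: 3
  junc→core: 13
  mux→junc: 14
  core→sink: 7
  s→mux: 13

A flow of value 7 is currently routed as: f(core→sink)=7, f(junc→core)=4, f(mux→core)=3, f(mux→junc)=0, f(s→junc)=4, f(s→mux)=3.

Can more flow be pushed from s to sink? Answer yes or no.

Residual reachable from s: {core, junc, mux, s}; sink is not reachable.
Saturated cut: core→sink with total capacity 7 = current flow value. Flow is maximum.

No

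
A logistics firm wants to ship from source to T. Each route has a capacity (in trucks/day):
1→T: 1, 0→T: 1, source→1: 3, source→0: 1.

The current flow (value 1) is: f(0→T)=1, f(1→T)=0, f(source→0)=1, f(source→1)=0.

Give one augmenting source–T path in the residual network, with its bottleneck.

source→1→T, bottleneck 1

Residual along source→1→T: source→1: 3, 1→T: 1.
Bottleneck = min = 1.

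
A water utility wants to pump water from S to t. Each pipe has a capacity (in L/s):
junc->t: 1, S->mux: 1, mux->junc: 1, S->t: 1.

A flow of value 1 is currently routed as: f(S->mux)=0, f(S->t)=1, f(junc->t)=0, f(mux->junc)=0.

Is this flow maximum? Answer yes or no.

Residual path S->mux->junc->t has bottleneck 1 > 0.
Pushing 1 along it raises the flow to 2, so the given flow is not maximum.

No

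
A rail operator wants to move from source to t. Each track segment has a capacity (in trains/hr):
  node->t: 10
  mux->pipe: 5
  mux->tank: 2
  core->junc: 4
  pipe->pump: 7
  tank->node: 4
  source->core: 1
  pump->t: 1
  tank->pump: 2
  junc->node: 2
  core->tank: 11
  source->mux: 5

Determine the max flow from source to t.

Augment source->core->junc->node->t: bottleneck 1. Total 1.
Augment source->mux->tank->node->t: bottleneck 2. Total 3.
Augment source->mux->pipe->pump->t: bottleneck 1. Total 4.
No augmenting path remains in the residual graph.

4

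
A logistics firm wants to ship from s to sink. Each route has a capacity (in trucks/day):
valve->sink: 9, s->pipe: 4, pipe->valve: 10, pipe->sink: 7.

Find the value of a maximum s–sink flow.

4

Augment s->pipe->sink: bottleneck 4. Total 4.
No augmenting path remains in the residual graph.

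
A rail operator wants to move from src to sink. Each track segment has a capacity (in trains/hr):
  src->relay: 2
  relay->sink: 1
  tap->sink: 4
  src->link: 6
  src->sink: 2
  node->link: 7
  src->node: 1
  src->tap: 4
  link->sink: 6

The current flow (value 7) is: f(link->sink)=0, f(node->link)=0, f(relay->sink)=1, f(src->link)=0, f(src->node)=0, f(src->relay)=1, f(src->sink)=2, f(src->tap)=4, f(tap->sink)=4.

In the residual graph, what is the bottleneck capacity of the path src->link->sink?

6

Residual capacities along the path: src->link: 6, link->sink: 6.
Minimum is 6.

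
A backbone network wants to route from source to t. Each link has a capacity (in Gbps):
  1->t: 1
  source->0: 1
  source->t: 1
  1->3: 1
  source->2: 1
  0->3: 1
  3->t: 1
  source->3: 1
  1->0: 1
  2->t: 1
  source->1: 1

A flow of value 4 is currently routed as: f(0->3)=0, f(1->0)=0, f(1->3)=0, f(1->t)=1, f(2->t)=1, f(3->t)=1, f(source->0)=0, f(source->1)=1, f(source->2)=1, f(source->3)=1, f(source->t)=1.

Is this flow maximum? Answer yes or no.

Residual reachable from source: {0, 3, source}; t is not reachable.
Saturated cut: source->1, source->2, source->t, 3->t with total capacity 4 = current flow value. Flow is maximum.

Yes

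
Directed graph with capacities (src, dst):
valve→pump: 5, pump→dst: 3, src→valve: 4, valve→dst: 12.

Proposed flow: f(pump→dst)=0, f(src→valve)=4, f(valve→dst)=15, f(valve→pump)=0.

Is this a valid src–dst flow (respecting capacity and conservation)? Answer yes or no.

No

Capacity violated on valve→dst: flow 15 > capacity 12.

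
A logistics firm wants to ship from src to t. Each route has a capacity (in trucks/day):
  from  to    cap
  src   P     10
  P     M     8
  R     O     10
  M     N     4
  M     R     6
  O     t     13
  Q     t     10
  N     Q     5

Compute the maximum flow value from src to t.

8

Augment src->P->M->R->O->t: bottleneck 6. Total 6.
Augment src->P->M->N->Q->t: bottleneck 2. Total 8.
No augmenting path remains in the residual graph.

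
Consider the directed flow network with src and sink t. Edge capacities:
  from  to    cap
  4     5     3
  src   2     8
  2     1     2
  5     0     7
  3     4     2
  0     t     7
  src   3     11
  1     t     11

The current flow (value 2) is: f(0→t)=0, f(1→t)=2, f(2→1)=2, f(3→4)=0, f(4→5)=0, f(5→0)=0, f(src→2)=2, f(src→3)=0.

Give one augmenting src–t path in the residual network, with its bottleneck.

src→3→4→5→0→t, bottleneck 2

Residual along src→3→4→5→0→t: src→3: 11, 3→4: 2, 4→5: 3, 5→0: 7, 0→t: 7.
Bottleneck = min = 2.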